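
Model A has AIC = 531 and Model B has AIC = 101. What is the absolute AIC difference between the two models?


Absolute difference = |531 - 101| = 430.
The model with lower AIC (B) is preferred.

430


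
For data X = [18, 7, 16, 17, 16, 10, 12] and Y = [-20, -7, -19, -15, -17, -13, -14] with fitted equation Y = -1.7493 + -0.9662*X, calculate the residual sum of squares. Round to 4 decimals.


For each point, residual = actual - predicted.
Residuals: [-0.8591, 1.5127, -1.7915, 3.1747, 0.2085, -1.5887, -0.6563].
Sum of squared residuals = 19.3127.

19.3127


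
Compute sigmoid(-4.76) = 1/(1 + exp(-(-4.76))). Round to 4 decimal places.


First, exp(4.7600) = 116.7459.
Then sigma(z) = 1/(1 + 116.7459) = 0.0085.

0.0085


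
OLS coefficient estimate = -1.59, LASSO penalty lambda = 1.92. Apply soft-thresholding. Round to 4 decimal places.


Check: |-1.59| = 1.59 vs lambda = 1.92.
Since |beta| <= lambda, the coefficient is set to 0.
Soft-thresholded coefficient = 0.0000.

0.0000


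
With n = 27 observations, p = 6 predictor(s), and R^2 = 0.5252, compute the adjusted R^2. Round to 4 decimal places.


Adjusted R^2 = 1 - (1 - R^2) * (n-1)/(n-p-1).
(1 - R^2) = 0.4748.
(n-1)/(n-p-1) = 26/20.
(1 - R^2) * (n-1) = 0.4748 * 26 = 12.3448.
Divide by (n-p-1): 12.3448 / 20 = 0.6172.
Adj R^2 = 1 - 0.6172 = 0.3828.

0.3828


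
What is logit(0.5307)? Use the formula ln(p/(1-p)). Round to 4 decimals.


The odds are p/(1-p) = 0.5307 / 0.4693 = 1.1308.
logit(p) = ln(1.1308) = 0.1230.

0.1230


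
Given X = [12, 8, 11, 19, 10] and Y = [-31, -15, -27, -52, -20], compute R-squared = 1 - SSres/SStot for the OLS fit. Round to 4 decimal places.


After computing the OLS fit (b0=11.6286, b1=-3.3857):
SSres = 11.5857, SStot = 814.0000.
R^2 = 1 - 11.5857/814.0000 = 0.9858.

0.9858


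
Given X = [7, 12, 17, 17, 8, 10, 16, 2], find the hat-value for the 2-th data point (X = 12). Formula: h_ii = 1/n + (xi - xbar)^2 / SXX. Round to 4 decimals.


Mean of X: xbar = 11.1250.
SXX = 204.8750.
For X = 12: h = 1/8 + (12 - 11.1250)^2/204.8750 = 0.1287.

0.1287


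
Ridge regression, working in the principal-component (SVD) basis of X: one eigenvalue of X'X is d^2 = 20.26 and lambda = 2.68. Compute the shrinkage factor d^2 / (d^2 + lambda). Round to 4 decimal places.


d^2 + lambda = 20.26 + 2.68 = 22.9400.
Shrinkage factor = 20.26/22.9400 = 0.8832.

0.8832


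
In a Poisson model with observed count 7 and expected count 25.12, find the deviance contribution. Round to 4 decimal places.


Compute y*ln(y/mu) = 7*ln(7/25.12) = 7*-1.277754 = -8.944278.
y - mu = -18.12.
D = 2*(-8.944278 - (-18.12)) = 18.351444, which rounds to 18.3514.

18.3514


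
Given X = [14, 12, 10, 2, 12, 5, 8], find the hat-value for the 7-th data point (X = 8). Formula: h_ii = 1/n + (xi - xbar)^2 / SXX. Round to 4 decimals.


Compute xbar = 9.0000 with n = 7 observations.
SXX = 110.0000.
Leverage = 1/7 + (8 - 9.0000)^2/110.0000 = 0.1519.

0.1519


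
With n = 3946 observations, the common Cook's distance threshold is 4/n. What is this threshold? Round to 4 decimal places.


Cook's distance cutoff = 4/n = 4/3946.
= 0.0010.

0.0010


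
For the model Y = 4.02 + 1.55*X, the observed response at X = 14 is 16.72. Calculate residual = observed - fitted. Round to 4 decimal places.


Compute yhat = 4.02 + (1.55)(14) = 25.7200.
Residual = actual - predicted = 16.72 - 25.7200 = -9.0000.

-9.0000


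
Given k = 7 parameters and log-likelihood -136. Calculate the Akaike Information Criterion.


AIC = 2*7 - 2*(-136).
= 14 + 272 = 286.

286


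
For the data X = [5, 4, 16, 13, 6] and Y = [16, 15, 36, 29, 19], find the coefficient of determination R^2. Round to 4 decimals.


Fit the OLS line: b0 = 8.0523, b1 = 1.6986.
SSres = 2.7718.
SStot = 334.0000.
R^2 = 1 - 2.7718/334.0000 = 0.9917.

0.9917


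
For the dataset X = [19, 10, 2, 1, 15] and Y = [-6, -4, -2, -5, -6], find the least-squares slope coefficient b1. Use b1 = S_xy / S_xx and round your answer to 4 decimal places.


First compute the means: xbar = 9.4000, ybar = -4.6000.
Then S_xx = sum((xi - xbar)^2) = 249.2000.
S_xy = sum((xi - xbar)(yi - ybar)) = -36.8000.
b1 = S_xy / S_xx = -36.8000 / 249.2000 = -0.1477.

-0.1477


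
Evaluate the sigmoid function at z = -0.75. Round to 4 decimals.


Compute exp(0.7500) = 2.1170.
Sigmoid = 1 / (1 + 2.1170) = 1 / 3.1170 = 0.3208.

0.3208


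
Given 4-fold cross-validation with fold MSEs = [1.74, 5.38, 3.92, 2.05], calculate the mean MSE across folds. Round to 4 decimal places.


Add all fold MSEs: 13.0900.
Divide by k = 4: 13.0900/4 = 3.2725.

3.2725


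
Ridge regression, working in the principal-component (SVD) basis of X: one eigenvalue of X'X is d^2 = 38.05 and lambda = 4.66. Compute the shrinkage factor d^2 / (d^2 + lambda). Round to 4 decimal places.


d^2 + lambda = 38.05 + 4.66 = 42.7100.
Shrinkage factor = 38.05/42.7100 = 0.8909.

0.8909


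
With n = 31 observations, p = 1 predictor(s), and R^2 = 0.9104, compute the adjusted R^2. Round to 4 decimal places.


Using the formula:
(1 - 0.9104) = 0.0896.
Multiply by 30/29: 0.0896 * 30 = 2.6880, then 2.6880 / 29 = 0.0927.
Adj R^2 = 1 - 0.0927 = 0.9073.

0.9073


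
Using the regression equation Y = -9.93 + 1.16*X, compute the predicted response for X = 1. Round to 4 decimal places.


Predicted value:
Y = -9.93 + (1.16)(1) = -9.93 + 1.1600 = -8.7700.

-8.7700


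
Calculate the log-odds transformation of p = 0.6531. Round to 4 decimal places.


Compute the odds: 0.6531/0.3469 = 1.8827.
Take the natural log: ln(1.8827) = 0.6327.

0.6327


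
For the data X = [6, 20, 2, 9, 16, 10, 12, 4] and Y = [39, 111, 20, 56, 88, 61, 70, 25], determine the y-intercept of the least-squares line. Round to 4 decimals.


The slope is b1 = 5.1182.
Sample means are xbar = 9.8750 and ybar = 58.7500.
Intercept: b0 = 58.7500 - (5.1182)(9.8750) = 8.2073.

8.2073


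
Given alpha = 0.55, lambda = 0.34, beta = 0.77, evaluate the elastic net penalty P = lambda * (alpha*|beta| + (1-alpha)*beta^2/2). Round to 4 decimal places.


Compute:
L1 = 0.55 * 0.77 = 0.4235.
L2 = 0.45 * 0.77^2 / 2 = 0.1334.
Penalty = 0.34 * (0.4235 + 0.1334) = 0.1893.

0.1893


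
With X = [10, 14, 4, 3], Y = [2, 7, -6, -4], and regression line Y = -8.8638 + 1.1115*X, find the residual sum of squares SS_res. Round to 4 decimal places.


Predicted values from Y = -8.8638 + 1.1115*X.
Residuals: [-0.2512, 0.3028, -1.5822, 1.5293].
SSres = 4.9969.

4.9969


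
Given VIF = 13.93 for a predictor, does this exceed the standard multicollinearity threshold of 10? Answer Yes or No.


The threshold is 10.
VIF = 13.93 is >= 10.
Multicollinearity indication: Yes.

Yes


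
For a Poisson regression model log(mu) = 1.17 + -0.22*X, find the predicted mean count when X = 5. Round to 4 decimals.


Compute eta = 1.17 + -0.22 * 5 = 0.0700.
Apply inverse link: mu = e^0.0700 = 1.0725.

1.0725


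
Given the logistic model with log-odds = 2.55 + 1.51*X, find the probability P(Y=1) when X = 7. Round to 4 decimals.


Linear predictor: z = 2.55 + 1.51 * 7 = 13.1200.
P = 1/(1 + exp(-13.1200)) = 1/(1 + 0.0000) = 1.0000.

1.0000


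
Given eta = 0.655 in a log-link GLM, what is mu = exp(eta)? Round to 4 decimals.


The inverse log link gives:
mu = exp(0.655) = 1.9251.

1.9251


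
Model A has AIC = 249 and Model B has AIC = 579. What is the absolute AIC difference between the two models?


|AIC_A - AIC_B| = |249 - 579| = 330.
Model A is preferred (lower AIC).

330


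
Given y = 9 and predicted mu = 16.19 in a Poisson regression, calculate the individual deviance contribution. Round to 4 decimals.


Compute y*ln(y/mu) = 9*ln(9/16.19) = 9*-0.587169 = -5.284521.
y - mu = -7.19.
D = 2*(-5.284521 - (-7.19)) = 3.810958, which rounds to 3.8110.

3.8110


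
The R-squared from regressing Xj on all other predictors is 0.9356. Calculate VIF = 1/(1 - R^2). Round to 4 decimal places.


VIF = 1 / (1 - 0.9356).
= 1 / 0.0644 = 15.5280.

15.5280


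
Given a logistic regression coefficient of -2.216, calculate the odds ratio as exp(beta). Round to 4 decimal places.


The odds ratio is computed as:
OR = e^(-2.216) = 0.1090.

0.1090


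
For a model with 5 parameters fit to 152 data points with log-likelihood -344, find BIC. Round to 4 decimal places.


k * ln(n) = 5 * ln(152) = 5 * 5.023881 = 25.119405.
-2 * loglik = -2 * (-344) = 688.
BIC = 25.119405 + 688 = 713.119405, which rounds to 713.1194.

713.1194


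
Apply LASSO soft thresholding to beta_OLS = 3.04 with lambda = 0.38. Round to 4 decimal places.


Absolute value: |3.04| = 3.04.
Compare to lambda = 0.38.
Since |beta| > lambda, coefficient = sign(beta)*(|beta| - lambda) = 2.6600.

2.6600


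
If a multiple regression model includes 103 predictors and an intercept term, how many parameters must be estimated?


Including the intercept, the model has 103 predictor coefficients + 1 intercept.
Total = 104.

104


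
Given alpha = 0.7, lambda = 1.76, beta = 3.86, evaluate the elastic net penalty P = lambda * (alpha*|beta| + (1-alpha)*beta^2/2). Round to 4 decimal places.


Compute:
L1 = 0.7 * 3.86 = 2.7020.
L2 = 0.3 * 3.86^2 / 2 = 2.2349.
Penalty = 1.76 * (2.7020 + 2.2349) = 8.6890.

8.6890


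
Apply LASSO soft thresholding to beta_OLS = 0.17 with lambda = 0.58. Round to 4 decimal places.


|beta_OLS| = 0.17.
lambda = 0.58.
Since |beta| <= lambda, the coefficient is set to 0.
Result = 0.0000.

0.0000


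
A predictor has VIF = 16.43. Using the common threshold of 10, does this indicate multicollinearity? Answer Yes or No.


Compare VIF = 16.43 to the threshold of 10.
16.43 >= 10, so the answer is Yes.

Yes


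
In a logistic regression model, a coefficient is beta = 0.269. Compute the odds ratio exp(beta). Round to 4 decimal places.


Odds ratio = exp(beta) = exp(0.269).
= 1.3087.

1.3087


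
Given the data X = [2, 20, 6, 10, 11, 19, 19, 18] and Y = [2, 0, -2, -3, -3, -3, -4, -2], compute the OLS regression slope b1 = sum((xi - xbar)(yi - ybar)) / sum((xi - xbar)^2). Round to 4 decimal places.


Calculate xbar = 13.1250, ybar = -1.8750.
S_xx = 328.8750, S_xy = -43.1250.
Using b1 = S_xy / S_xx = -43.1250 / 328.8750, we get b1 = -0.1311.

-0.1311


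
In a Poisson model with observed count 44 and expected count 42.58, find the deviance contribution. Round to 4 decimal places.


Compute y*ln(y/mu) = 44*ln(44/42.58) = 44*0.032805 = 1.443420.
y - mu = 1.42.
D = 2*(1.443420 - (1.42)) = 0.046840, which rounds to 0.0468.

0.0468


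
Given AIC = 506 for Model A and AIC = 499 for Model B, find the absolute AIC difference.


|AIC_A - AIC_B| = |506 - 499| = 7.
Model B is preferred (lower AIC).

7


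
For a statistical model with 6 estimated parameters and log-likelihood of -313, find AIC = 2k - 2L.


Compute:
2k = 2*6 = 12.
-2*loglik = -2*(-313) = 626.
AIC = 12 + 626 = 638.

638


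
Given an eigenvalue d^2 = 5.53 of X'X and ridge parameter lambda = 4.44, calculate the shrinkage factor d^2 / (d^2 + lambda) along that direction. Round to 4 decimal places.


Denominator = d^2 + lambda = 5.53 + 4.44 = 9.9700.
Shrinkage = 5.53 / 9.9700 = 0.5547.

0.5547


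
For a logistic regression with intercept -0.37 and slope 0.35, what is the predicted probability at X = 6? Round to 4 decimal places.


z = -0.37 + 0.35 * 6 = 1.7300.
Sigmoid: P = 1 / (1 + exp(-1.7300)) = 0.8494.

0.8494


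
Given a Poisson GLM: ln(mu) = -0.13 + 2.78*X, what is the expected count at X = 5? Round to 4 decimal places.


Compute eta = -0.13 + 2.78 * 5 = 13.7700.
Apply inverse link: mu = e^13.7700 = 955509.5143.

955509.5143


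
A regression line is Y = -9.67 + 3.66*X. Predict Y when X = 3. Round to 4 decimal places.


Plug X = 3 into Y = -9.67 + 3.66*X:
Y = -9.67 + 10.9800 = 1.3100.

1.3100


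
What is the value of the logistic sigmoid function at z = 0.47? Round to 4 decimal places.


First, exp(-0.4700) = 0.6250.
Then sigma(z) = 1/(1 + 0.6250) = 0.6154.

0.6154


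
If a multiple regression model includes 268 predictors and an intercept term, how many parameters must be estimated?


Each predictor gets one coefficient, plus one intercept.
Total parameters = 268 + 1 = 269.

269


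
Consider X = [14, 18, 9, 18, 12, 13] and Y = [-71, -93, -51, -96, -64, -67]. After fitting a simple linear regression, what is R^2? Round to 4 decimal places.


The fitted line is Y = -4.5699 + -4.9355*X.
SSres = 21.0753, SStot = 1531.3333.
R^2 = 1 - SSres/SStot = 0.9862.

0.9862


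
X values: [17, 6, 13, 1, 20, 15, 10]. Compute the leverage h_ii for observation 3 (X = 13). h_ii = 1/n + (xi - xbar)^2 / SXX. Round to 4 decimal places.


n = 7, xbar = 11.7143.
SXX = sum((xi - xbar)^2) = 259.4286.
h = 1/7 + (13 - 11.7143)^2 / 259.4286 = 0.1492.

0.1492


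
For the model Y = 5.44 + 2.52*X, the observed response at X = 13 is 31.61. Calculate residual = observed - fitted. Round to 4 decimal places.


Predicted = 5.44 + 2.52 * 13 = 38.2000.
Residual = 31.61 - 38.2000 = -6.5900.

-6.5900


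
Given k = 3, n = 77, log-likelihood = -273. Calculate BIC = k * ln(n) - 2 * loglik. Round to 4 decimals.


k * ln(n) = 3 * ln(77) = 3 * 4.343805 = 13.031415.
-2 * loglik = -2 * (-273) = 546.
BIC = 13.031415 + 546 = 559.031415, which rounds to 559.0314.

559.0314


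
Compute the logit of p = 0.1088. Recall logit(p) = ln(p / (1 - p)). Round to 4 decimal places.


1 - p = 0.8912.
p/(1-p) = 0.1221.
logit = ln(0.1221) = -2.1031.

-2.1031


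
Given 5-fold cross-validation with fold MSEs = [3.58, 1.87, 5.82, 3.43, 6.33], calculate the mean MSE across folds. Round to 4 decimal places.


Total MSE across folds = 21.0300.
CV-MSE = 21.0300/5 = 4.2060.

4.2060


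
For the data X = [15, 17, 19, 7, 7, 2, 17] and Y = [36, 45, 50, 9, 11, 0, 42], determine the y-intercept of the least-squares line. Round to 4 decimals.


The slope is b1 = 3.0736.
Sample means are xbar = 12.0000 and ybar = 27.5714.
Intercept: b0 = 27.5714 - (3.0736)(12.0000) = -9.3123.

-9.3123


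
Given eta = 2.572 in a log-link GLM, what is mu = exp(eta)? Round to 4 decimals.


mu = exp(eta) = exp(2.572).
= 13.0920.

13.0920


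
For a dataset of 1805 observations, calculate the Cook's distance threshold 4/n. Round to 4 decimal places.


Cook's distance cutoff = 4/n = 4/1805.
= 0.0022.

0.0022


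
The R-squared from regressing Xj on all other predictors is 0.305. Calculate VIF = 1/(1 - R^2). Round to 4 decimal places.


Denominator: 1 - 0.305 = 0.695.
VIF = 1 / 0.695 = 1.4388.

1.4388


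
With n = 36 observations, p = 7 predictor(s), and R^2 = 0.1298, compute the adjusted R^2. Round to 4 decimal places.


Adjusted R^2 = 1 - (1 - R^2) * (n-1)/(n-p-1).
(1 - R^2) = 0.8702.
(n-1)/(n-p-1) = 35/28.
(1 - R^2) * (n-1) = 0.8702 * 35 = 30.4570.
Divide by (n-p-1): 30.4570 / 28 = 1.0878.
Adj R^2 = 1 - 1.0878 = -0.0878.

-0.0878


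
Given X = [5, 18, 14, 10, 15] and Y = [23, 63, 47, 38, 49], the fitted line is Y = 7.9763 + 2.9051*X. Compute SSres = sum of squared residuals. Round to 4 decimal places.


Compute predicted values, then residuals = yi - yhat_i.
Residuals: [0.4982, 2.7319, -1.6477, 0.9727, -2.5528].
SSres = sum(residual^2) = 17.8893.

17.8893


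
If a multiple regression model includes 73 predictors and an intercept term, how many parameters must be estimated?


Each predictor gets one coefficient, plus one intercept.
Total parameters = 73 + 1 = 74.

74


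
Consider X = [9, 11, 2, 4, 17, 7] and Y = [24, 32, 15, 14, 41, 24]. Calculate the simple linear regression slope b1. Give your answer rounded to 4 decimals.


The sample means are xbar = 8.3333 and ybar = 25.0000.
Compute S_xx = 143.3333 and S_xy = 269.0000.
Slope b1 = S_xy / S_xx = 269.0000 / 143.3333 = 1.8767.

1.8767


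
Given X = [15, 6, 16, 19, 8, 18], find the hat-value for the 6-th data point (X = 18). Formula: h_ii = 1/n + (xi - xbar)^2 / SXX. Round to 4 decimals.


n = 6, xbar = 13.6667.
SXX = sum((xi - xbar)^2) = 145.3333.
h = 1/6 + (18 - 13.6667)^2 / 145.3333 = 0.2959.

0.2959


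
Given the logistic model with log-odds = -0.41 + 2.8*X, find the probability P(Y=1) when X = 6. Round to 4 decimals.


Compute z = -0.41 + (2.8)(6) = 16.3900.
exp(-z) = 0.0000.
P = 1/(1 + 0.0000) = 1.0000.

1.0000


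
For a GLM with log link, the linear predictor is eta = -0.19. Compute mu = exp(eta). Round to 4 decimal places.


Apply the inverse link:
mu = e^-0.19 = 0.8270.

0.8270


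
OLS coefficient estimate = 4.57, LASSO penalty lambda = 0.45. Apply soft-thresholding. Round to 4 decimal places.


|beta_OLS| = 4.57.
lambda = 0.45.
Since |beta| > lambda, coefficient = sign(beta)*(|beta| - lambda) = 4.1200.
Result = 4.1200.

4.1200


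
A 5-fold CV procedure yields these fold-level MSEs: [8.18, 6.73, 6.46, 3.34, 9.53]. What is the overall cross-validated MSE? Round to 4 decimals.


Sum of fold MSEs = 34.2400.
Average = 34.2400 / 5 = 6.8480.

6.8480


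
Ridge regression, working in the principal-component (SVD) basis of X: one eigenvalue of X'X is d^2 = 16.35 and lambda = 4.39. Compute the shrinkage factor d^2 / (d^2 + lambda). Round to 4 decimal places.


d^2 + lambda = 16.35 + 4.39 = 20.7400.
Shrinkage factor = 16.35/20.7400 = 0.7883.

0.7883


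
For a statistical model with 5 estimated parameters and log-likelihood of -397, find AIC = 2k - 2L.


Compute:
2k = 2*5 = 10.
-2*loglik = -2*(-397) = 794.
AIC = 10 + 794 = 804.

804


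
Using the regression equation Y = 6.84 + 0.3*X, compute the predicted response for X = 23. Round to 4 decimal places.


Substitute X = 23 into the equation:
Y = 6.84 + 0.3 * 23 = 6.84 + 6.9000 = 13.7400.

13.7400


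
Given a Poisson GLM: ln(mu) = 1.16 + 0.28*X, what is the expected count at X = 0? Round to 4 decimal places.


eta = 1.16 + 0.28 * 0 = 1.1600.
mu = exp(1.1600) = 3.1899.

3.1899


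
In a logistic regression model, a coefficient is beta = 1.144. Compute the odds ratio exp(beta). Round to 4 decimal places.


The odds ratio is computed as:
OR = e^(1.144) = 3.1393.

3.1393


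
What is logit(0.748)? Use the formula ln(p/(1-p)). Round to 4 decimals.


1 - p = 0.252.
p/(1-p) = 2.9683.
logit = ln(2.9683) = 1.0880.

1.0880


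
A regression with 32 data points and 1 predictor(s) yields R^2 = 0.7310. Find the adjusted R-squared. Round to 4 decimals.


Plug in: Adj R^2 = 1 - (1 - 0.7310) * 31/30.
= 1 - 0.2690 * 31/30
= 1 - 8.3390 / 30
= 1 - 0.2780 = 0.7220.

0.7220


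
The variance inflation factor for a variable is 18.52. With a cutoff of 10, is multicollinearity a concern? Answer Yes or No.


Check: VIF = 18.52 vs threshold = 10.
Since 18.52 >= 10, the answer is Yes.

Yes


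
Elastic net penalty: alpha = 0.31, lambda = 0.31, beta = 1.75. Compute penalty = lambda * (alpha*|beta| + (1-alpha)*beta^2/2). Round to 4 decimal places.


alpha * |beta| = 0.31 * 1.75 = 0.5425.
(1-alpha) * beta^2/2 = 0.69 * 3.0625/2 = 1.0566.
Total = 0.31 * (0.5425 + 1.0566) = 0.4957.

0.4957


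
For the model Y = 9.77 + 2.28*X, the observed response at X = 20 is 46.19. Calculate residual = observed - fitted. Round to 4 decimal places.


Predicted = 9.77 + 2.28 * 20 = 55.3700.
Residual = 46.19 - 55.3700 = -9.1800.

-9.1800


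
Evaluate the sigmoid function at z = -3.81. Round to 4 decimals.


exp(3.8100) = 45.1504.
1 + exp(-z) = 46.1504.
sigmoid = 1/46.1504 = 0.0217.

0.0217


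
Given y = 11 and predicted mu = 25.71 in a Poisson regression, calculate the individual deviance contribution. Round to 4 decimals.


Compute y*ln(y/mu) = 11*ln(11/25.71) = 11*-0.848985 = -9.338835.
y - mu = -14.71.
D = 2*(-9.338835 - (-14.71)) = 10.742330, which rounds to 10.7423.

10.7423


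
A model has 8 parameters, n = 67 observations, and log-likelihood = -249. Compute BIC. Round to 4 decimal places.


ln(67) = 4.204693.
k * ln(n) = 8 * 4.204693 = 33.637544.
-2L = 498.
BIC = 33.637544 + 498 = 531.637544, which rounds to 531.6375.

531.6375


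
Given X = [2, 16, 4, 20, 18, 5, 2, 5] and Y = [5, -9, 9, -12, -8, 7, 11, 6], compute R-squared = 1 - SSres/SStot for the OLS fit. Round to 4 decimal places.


Fit the OLS line: b0 = 11.6767, b1 = -1.1724.
SSres = 32.8060.
SStot = 590.8750.
R^2 = 1 - 32.8060/590.8750 = 0.9445.

0.9445


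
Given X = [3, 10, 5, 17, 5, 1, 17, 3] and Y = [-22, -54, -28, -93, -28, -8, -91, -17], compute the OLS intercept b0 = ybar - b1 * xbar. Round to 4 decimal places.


The slope is b1 = -5.2253.
Sample means are xbar = 7.6250 and ybar = -42.6250.
Intercept: b0 = -42.6250 - (-5.2253)(7.6250) = -2.7823.

-2.7823


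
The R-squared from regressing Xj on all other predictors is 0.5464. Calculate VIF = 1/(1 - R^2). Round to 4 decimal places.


Denominator: 1 - 0.5464 = 0.4536.
VIF = 1 / 0.4536 = 2.2046.

2.2046


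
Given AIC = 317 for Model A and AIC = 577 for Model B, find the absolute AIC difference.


Compute |317 - 577| = 260.
Model A has the smaller AIC.

260


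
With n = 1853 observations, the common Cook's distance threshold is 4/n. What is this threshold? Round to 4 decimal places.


Using the rule of thumb:
Threshold = 4 / 1853 = 0.0022.

0.0022


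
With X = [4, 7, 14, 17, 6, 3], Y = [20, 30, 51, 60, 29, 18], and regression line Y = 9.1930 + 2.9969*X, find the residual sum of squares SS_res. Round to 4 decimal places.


Compute predicted values, then residuals = yi - yhat_i.
Residuals: [-1.1806, -0.1713, -0.1496, -0.1403, 1.8256, -0.1837].
SSres = sum(residual^2) = 4.8318.

4.8318


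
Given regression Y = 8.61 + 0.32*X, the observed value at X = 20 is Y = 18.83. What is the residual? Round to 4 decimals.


Fitted value at X = 20 is yhat = 8.61 + 0.32*20 = 15.0100.
Residual = 18.83 - 15.0100 = 3.8200.

3.8200


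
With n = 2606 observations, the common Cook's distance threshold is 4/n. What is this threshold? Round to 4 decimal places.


The threshold is 4/n.
4/2606 = 0.0015.

0.0015


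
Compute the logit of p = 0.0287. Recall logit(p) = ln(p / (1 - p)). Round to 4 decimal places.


1 - p = 0.9713.
p/(1-p) = 0.0295.
logit = ln(0.0295) = -3.5217.

-3.5217


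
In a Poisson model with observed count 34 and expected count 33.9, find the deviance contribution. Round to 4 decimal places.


Compute y*ln(y/mu) = 34*ln(34/33.9) = 34*0.002946 = 0.100164.
y - mu = 0.1.
D = 2*(0.100164 - (0.1)) = 0.000328, which rounds to 0.0003.

0.0003


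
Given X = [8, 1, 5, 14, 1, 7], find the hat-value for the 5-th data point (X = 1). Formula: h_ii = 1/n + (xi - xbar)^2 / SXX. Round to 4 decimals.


Compute xbar = 6.0000 with n = 6 observations.
SXX = 120.0000.
Leverage = 1/6 + (1 - 6.0000)^2/120.0000 = 0.3750.

0.3750


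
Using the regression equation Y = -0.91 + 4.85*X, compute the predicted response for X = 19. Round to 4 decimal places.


Plug X = 19 into Y = -0.91 + 4.85*X:
Y = -0.91 + 92.1500 = 91.2400.

91.2400


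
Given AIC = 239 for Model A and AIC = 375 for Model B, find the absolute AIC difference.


|AIC_A - AIC_B| = |239 - 375| = 136.
Model A is preferred (lower AIC).

136


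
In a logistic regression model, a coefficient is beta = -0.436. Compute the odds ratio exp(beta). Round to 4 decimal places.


Odds ratio = exp(beta) = exp(-0.436).
= 0.6466.

0.6466


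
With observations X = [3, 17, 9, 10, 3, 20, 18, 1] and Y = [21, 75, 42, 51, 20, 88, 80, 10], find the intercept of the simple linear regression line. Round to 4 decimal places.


Compute b1 = 4.0156 from the OLS formula.
With xbar = 10.1250 and ybar = 48.3750, the intercept is:
b0 = 48.3750 - 4.0156 * 10.1250 = 7.7171.

7.7171


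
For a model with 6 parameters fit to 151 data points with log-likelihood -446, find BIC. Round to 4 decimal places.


Compute k*ln(n) = 6*ln(151) = 6*5.017280 = 30.103680.
Then -2*loglik = 892.
BIC = 30.103680 + 892 = 922.103680, which rounds to 922.1037.

922.1037


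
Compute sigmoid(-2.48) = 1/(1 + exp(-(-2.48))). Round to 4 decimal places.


First, exp(2.4800) = 11.9413.
Then sigma(z) = 1/(1 + 11.9413) = 0.0773.

0.0773


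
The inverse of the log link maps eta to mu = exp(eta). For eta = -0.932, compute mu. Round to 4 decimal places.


Apply the inverse link:
mu = e^-0.932 = 0.3938.

0.3938


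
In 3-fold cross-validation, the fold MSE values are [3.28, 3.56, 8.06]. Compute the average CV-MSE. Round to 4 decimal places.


Add all fold MSEs: 14.9000.
Divide by k = 3: 14.9000/3 = 4.9667.

4.9667


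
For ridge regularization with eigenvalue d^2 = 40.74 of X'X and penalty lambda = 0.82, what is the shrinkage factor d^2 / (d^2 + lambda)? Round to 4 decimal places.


Compute the denominator: 40.74 + 0.82 = 41.5600.
Shrinkage factor = 40.74 / 41.5600 = 0.9803.

0.9803


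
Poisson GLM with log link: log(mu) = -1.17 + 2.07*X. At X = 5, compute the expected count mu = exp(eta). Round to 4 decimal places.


Linear predictor: eta = -1.17 + (2.07)(5) = 9.1800.
Expected count: mu = exp(9.1800) = 9701.1528.

9701.1528


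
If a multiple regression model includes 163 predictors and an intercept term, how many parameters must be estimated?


Each predictor gets one coefficient, plus one intercept.
Total parameters = 163 + 1 = 164.

164


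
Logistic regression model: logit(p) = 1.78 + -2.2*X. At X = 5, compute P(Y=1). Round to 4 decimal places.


Compute z = 1.78 + (-2.2)(5) = -9.2200.
exp(-z) = 10097.0643.
P = 1/(1 + 10097.0643) = 0.0001.

0.0001


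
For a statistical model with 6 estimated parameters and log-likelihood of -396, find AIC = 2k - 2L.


AIC = 2*6 - 2*(-396).
= 12 + 792 = 804.

804


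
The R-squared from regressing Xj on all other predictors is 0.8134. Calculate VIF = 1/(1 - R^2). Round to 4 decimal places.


VIF = 1 / (1 - 0.8134).
= 1 / 0.1866 = 5.3591.

5.3591


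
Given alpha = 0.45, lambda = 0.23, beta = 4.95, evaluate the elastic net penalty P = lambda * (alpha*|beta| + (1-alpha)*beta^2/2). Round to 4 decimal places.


alpha * |beta| = 0.45 * 4.95 = 2.2275.
(1-alpha) * beta^2/2 = 0.55 * 24.5025/2 = 6.7382.
Total = 0.23 * (2.2275 + 6.7382) = 2.0621.

2.0621


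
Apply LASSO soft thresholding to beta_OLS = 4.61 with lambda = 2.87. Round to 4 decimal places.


|beta_OLS| = 4.61.
lambda = 2.87.
Since |beta| > lambda, coefficient = sign(beta)*(|beta| - lambda) = 1.7400.
Result = 1.7400.

1.7400


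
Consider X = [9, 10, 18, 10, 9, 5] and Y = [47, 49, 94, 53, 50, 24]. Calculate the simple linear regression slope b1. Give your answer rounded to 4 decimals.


Calculate xbar = 10.1667, ybar = 52.8333.
S_xx = 90.8333, S_xy = 482.1667.
Using b1 = S_xy / S_xx = 482.1667 / 90.8333, we get b1 = 5.3083.

5.3083


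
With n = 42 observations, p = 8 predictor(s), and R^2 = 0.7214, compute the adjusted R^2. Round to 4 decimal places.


Using the formula:
(1 - 0.7214) = 0.2786.
Multiply by 41/33: 0.2786 * 41 = 11.4226, then 11.4226 / 33 = 0.3461.
Adj R^2 = 1 - 0.3461 = 0.6539.

0.6539


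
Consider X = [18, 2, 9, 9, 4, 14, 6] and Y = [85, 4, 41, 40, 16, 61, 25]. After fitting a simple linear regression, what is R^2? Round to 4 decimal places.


The fitted line is Y = -4.5643 + 4.9024*X.
SSres = 15.9160, SStot = 4554.8571.
R^2 = 1 - SSres/SStot = 0.9965.

0.9965


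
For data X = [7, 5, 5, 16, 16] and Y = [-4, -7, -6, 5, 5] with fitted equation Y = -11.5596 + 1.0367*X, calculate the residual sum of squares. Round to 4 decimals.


Compute predicted values, then residuals = yi - yhat_i.
Residuals: [0.3027, -0.6239, 0.3761, -0.0276, -0.0276].
SSres = sum(residual^2) = 0.6239.

0.6239


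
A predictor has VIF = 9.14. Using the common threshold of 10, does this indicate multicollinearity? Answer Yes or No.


Check: VIF = 9.14 vs threshold = 10.
Since 9.14 < 10, the answer is No.

No


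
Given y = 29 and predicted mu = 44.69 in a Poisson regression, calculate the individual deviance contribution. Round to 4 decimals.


y/mu = 29/44.69 = 0.648915 (approx.), and ln(29/44.69) = -0.432454.
y * ln(y/mu) = 29 * -0.432454 = -12.541166.
y - mu = -15.69.
D = 2 * (-12.541166 - -15.69) = 6.297668, which rounds to 6.2977.

6.2977


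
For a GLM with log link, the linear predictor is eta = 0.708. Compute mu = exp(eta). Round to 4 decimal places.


mu = exp(eta) = exp(0.708).
= 2.0299.

2.0299


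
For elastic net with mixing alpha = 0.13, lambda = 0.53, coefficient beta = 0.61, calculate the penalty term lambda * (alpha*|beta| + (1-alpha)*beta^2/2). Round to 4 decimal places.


Compute:
L1 = 0.13 * 0.61 = 0.0793.
L2 = 0.87 * 0.61^2 / 2 = 0.1619.
Penalty = 0.53 * (0.0793 + 0.1619) = 0.1278.

0.1278


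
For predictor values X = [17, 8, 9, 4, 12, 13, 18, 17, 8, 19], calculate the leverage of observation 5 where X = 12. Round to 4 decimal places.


Compute xbar = 12.5000 with n = 10 observations.
SXX = 238.5000.
Leverage = 1/10 + (12 - 12.5000)^2/238.5000 = 0.1010.

0.1010


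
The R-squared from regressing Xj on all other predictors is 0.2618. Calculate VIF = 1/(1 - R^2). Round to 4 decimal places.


Denominator: 1 - 0.2618 = 0.7382.
VIF = 1 / 0.7382 = 1.3546.

1.3546


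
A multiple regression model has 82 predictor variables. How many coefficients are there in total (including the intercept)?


Each predictor gets one coefficient, plus one intercept.
Total parameters = 82 + 1 = 83.

83


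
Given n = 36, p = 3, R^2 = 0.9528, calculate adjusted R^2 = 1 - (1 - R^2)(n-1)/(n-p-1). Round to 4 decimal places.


Plug in: Adj R^2 = 1 - (1 - 0.9528) * 35/32.
= 1 - 0.0472 * 35/32
= 1 - 1.6520 / 32
= 1 - 0.0516 = 0.9484.

0.9484


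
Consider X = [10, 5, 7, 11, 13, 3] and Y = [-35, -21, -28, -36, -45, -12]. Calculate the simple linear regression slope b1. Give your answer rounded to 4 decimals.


The sample means are xbar = 8.1667 and ybar = -29.5000.
Compute S_xx = 72.8333 and S_xy = -222.5000.
Slope b1 = S_xy / S_xx = -222.5000 / 72.8333 = -3.0549.

-3.0549


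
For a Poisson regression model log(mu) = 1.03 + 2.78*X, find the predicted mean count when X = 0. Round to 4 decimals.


Compute eta = 1.03 + 2.78 * 0 = 1.0300.
Apply inverse link: mu = e^1.0300 = 2.8011.

2.8011


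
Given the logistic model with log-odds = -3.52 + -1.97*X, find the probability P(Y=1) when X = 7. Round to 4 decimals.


z = -3.52 + -1.97 * 7 = -17.3100.
Sigmoid: P = 1 / (1 + exp(17.3100)) = 0.0000.

0.0000


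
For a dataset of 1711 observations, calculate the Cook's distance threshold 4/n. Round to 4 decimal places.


Using the rule of thumb:
Threshold = 4 / 1711 = 0.0023.

0.0023


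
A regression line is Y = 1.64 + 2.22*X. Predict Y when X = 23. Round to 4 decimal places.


Plug X = 23 into Y = 1.64 + 2.22*X:
Y = 1.64 + 51.0600 = 52.7000.

52.7000


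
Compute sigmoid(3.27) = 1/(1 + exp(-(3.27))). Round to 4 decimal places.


Compute exp(-3.2700) = 0.0380.
Sigmoid = 1 / (1 + 0.0380) = 1 / 1.0380 = 0.9634.

0.9634


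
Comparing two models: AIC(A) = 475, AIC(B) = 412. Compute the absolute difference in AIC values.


Compute |475 - 412| = 63.
Model B has the smaller AIC.

63


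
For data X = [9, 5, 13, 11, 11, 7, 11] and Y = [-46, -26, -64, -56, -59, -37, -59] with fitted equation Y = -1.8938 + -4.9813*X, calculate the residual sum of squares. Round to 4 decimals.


Compute predicted values, then residuals = yi - yhat_i.
Residuals: [0.7255, 0.8003, 2.6507, 0.6881, -2.3119, -0.2371, -2.3119].
SSres = sum(residual^2) = 19.4125.

19.4125


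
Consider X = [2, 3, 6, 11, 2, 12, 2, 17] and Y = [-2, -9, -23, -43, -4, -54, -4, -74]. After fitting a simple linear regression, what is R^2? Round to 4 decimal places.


Fit the OLS line: b0 = 5.8384, b1 = -4.7220.
SSres = 23.4965.
SStot = 5215.8750.
R^2 = 1 - 23.4965/5215.8750 = 0.9955.

0.9955


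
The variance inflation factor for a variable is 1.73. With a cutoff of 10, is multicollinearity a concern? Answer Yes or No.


Check: VIF = 1.73 vs threshold = 10.
Since 1.73 < 10, the answer is No.

No


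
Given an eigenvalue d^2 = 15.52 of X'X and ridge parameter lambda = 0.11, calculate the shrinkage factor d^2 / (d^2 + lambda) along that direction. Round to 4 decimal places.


d^2 + lambda = 15.52 + 0.11 = 15.6300.
Shrinkage factor = 15.52/15.6300 = 0.9930.

0.9930


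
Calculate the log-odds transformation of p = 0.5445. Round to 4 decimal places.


1 - p = 0.4555.
p/(1-p) = 1.1954.
logit = ln(1.1954) = 0.1785.

0.1785


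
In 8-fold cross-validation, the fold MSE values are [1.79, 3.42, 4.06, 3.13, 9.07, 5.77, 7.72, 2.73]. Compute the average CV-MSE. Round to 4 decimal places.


Sum of fold MSEs = 37.6900.
Average = 37.6900 / 8 = 4.7113.

4.7113


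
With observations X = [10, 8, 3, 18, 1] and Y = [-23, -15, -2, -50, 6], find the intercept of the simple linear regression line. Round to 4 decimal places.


First find the slope: b1 = -3.2472.
Means: xbar = 8.0000, ybar = -16.8000.
b0 = ybar - b1 * xbar = -16.8000 - -3.2472 * 8.0000 = 9.1775.

9.1775


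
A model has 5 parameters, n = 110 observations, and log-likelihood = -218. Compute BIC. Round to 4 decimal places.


Compute k*ln(n) = 5*ln(110) = 5*4.700480 = 23.502400.
Then -2*loglik = 436.
BIC = 23.502400 + 436 = 459.502400, which rounds to 459.5024.

459.5024


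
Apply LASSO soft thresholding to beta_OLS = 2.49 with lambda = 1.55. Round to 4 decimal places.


Absolute value: |2.49| = 2.49.
Compare to lambda = 1.55.
Since |beta| > lambda, coefficient = sign(beta)*(|beta| - lambda) = 0.9400.

0.9400


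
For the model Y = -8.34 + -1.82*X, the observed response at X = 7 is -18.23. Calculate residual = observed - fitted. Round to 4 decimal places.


Predicted = -8.34 + -1.82 * 7 = -21.0800.
Residual = -18.23 - -21.0800 = 2.8500.

2.8500


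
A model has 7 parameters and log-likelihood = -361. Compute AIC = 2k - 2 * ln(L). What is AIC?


AIC = 2*7 - 2*(-361).
= 14 + 722 = 736.

736


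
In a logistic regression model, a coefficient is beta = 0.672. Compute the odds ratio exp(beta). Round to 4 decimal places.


The odds ratio is computed as:
OR = e^(0.672) = 1.9581.

1.9581


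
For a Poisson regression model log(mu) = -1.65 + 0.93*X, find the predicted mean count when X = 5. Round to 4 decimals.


eta = -1.65 + 0.93 * 5 = 3.0000.
mu = exp(3.0000) = 20.0855.

20.0855


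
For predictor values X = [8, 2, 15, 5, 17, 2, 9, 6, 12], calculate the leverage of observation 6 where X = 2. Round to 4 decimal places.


n = 9, xbar = 8.4444.
SXX = sum((xi - xbar)^2) = 230.2222.
h = 1/9 + (2 - 8.4444)^2 / 230.2222 = 0.2915.

0.2915


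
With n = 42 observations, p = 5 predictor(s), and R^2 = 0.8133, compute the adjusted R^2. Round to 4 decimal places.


Adjusted R^2 = 1 - (1 - R^2) * (n-1)/(n-p-1).
(1 - R^2) = 0.1867.
(n-1)/(n-p-1) = 41/36.
(1 - R^2) * (n-1) = 0.1867 * 41 = 7.6547.
Divide by (n-p-1): 7.6547 / 36 = 0.2126.
Adj R^2 = 1 - 0.2126 = 0.7874.

0.7874


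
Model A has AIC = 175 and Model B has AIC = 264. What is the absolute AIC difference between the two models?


Absolute difference = |175 - 264| = 89.
The model with lower AIC (A) is preferred.

89


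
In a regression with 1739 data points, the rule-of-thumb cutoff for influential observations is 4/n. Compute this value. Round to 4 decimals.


Cook's distance cutoff = 4/n = 4/1739.
= 0.0023.

0.0023


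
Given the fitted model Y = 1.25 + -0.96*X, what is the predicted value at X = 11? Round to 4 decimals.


Substitute X = 11 into the equation:
Y = 1.25 + -0.96 * 11 = 1.25 + -10.5600 = -9.3100.

-9.3100


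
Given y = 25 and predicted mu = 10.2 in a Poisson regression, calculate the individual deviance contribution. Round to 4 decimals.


First: ln(25/10.2) = 0.896488.
Then: 25 * 0.896488 = 22.412200.
y - mu = 25 - 10.2 = 14.8.
D = 2(22.412200 - 14.8) = 15.224400, which rounds to 15.2244.

15.2244


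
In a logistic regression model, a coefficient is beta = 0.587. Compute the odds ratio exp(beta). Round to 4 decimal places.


Odds ratio = exp(beta) = exp(0.587).
= 1.7986.

1.7986


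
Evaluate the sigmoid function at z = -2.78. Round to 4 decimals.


First, exp(2.7800) = 16.1190.
Then sigma(z) = 1/(1 + 16.1190) = 0.0584.

0.0584


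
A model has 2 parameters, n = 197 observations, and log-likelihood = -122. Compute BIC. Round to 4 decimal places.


ln(197) = 5.283204.
k * ln(n) = 2 * 5.283204 = 10.566408.
-2L = 244.
BIC = 10.566408 + 244 = 254.566408, which rounds to 254.5664.

254.5664


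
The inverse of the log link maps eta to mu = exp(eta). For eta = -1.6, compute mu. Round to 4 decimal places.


The inverse log link gives:
mu = exp(-1.6) = 0.2019.

0.2019


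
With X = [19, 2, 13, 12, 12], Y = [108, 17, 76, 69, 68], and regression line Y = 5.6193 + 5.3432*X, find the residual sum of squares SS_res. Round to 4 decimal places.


Compute predicted values, then residuals = yi - yhat_i.
Residuals: [0.8599, 0.6943, 0.9191, -0.7377, -1.7377].
SSres = sum(residual^2) = 5.6300.

5.6300


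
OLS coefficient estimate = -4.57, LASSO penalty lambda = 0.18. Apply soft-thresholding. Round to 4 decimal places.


Absolute value: |-4.57| = 4.57.
Compare to lambda = 0.18.
Since |beta| > lambda, coefficient = sign(beta)*(|beta| - lambda) = -4.3900.

-4.3900


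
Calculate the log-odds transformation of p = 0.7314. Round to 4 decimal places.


The odds are p/(1-p) = 0.7314 / 0.2686 = 2.7230.
logit(p) = ln(2.7230) = 1.0017.

1.0017


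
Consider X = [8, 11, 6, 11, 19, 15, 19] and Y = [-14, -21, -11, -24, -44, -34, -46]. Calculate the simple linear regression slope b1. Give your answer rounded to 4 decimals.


First compute the means: xbar = 12.7143, ybar = -27.7143.
Then S_xx = sum((xi - xbar)^2) = 157.4286.
S_xy = sum((xi - xbar)(yi - ybar)) = -426.4286.
b1 = S_xy / S_xx = -426.4286 / 157.4286 = -2.7087.

-2.7087


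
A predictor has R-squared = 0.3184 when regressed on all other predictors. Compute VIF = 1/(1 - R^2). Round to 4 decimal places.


Using VIF = 1/(1 - R^2_j):
1 - 0.3184 = 0.6816.
VIF = 1.4671.

1.4671


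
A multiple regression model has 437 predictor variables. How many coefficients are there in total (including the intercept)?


Total coefficients = number of predictors + 1 (for the intercept).
= 437 + 1 = 438.

438


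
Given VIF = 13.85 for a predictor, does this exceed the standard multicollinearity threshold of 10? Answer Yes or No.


Check: VIF = 13.85 vs threshold = 10.
Since 13.85 >= 10, the answer is Yes.

Yes


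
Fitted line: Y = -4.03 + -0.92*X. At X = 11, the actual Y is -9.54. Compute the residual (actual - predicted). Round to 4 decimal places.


Compute yhat = -4.03 + (-0.92)(11) = -14.1500.
Residual = actual - predicted = -9.54 - -14.1500 = 4.6100.

4.6100


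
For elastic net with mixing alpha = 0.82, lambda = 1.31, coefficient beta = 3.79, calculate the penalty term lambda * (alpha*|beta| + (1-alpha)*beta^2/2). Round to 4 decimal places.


Compute:
L1 = 0.82 * 3.79 = 3.1078.
L2 = 0.18 * 3.79^2 / 2 = 1.2928.
Penalty = 1.31 * (3.1078 + 1.2928) = 5.7647.

5.7647


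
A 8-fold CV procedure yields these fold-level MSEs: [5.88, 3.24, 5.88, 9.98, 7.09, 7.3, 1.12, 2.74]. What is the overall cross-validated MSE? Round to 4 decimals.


Sum of fold MSEs = 43.2300.
Average = 43.2300 / 8 = 5.4038.

5.4038


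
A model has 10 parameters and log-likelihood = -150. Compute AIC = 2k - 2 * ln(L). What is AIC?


Compute:
2k = 2*10 = 20.
-2*loglik = -2*(-150) = 300.
AIC = 20 + 300 = 320.

320


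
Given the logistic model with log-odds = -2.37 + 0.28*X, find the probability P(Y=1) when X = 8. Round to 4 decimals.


z = -2.37 + 0.28 * 8 = -0.1300.
Sigmoid: P = 1 / (1 + exp(0.1300)) = 0.4675.

0.4675


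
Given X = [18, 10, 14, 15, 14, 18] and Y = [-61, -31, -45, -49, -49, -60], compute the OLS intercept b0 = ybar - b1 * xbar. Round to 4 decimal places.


Compute b1 = -3.6394 from the OLS formula.
With xbar = 14.8333 and ybar = -49.1667, the intercept is:
b0 = -49.1667 - -3.6394 * 14.8333 = 4.8178.

4.8178
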